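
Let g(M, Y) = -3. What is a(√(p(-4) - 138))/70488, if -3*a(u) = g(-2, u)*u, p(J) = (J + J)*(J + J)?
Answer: I*√74/70488 ≈ 0.00012204*I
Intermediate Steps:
p(J) = 4*J² (p(J) = (2*J)*(2*J) = 4*J²)
a(u) = u (a(u) = -(-1)*u = u)
a(√(p(-4) - 138))/70488 = √(4*(-4)² - 138)/70488 = √(4*16 - 138)*(1/70488) = √(64 - 138)*(1/70488) = √(-74)*(1/70488) = (I*√74)*(1/70488) = I*√74/70488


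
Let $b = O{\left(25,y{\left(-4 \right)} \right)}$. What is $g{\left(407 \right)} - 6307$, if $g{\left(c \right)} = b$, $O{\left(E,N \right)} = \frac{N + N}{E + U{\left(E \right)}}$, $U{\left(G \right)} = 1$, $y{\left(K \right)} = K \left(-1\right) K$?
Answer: $- \frac{82007}{13} \approx -6308.2$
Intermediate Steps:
$y{\left(K \right)} = - K^{2}$ ($y{\left(K \right)} = - K K = - K^{2}$)
$O{\left(E,N \right)} = \frac{2 N}{1 + E}$ ($O{\left(E,N \right)} = \frac{N + N}{E + 1} = \frac{2 N}{1 + E}$)
$b = - \frac{16}{13}$ ($b = \frac{2 \left(- \left(-4\right)^{2}\right)}{1 + 25} = \frac{2 \left(\left(-1\right) 16\right)}{26} = 2 \left(-16\right) \frac{1}{26} = - \frac{16}{13} \approx -1.2308$)
$g{\left(c \right)} = - \frac{16}{13}$
$g{\left(407 \right)} - 6307 = - \frac{16}{13} - 6307 = - \frac{82007}{13}$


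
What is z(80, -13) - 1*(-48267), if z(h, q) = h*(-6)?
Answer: 47787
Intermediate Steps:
z(h, q) = -6*h
z(80, -13) - 1*(-48267) = -6*80 - 1*(-48267) = -480 + 48267 = 47787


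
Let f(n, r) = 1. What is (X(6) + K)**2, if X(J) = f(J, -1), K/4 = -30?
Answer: 14161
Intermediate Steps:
K = -120 (K = 4*(-30) = -120)
X(J) = 1
(X(6) + K)**2 = (1 - 120)**2 = (-119)**2 = 14161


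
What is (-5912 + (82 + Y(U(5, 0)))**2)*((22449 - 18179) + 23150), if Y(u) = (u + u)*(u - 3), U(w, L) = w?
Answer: 123170640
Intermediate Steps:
Y(u) = 2*u*(-3 + u) (Y(u) = (2*u)*(-3 + u) = 2*u*(-3 + u))
(-5912 + (82 + Y(U(5, 0)))**2)*((22449 - 18179) + 23150) = (-5912 + (82 + 2*5*(-3 + 5))**2)*((22449 - 18179) + 23150) = (-5912 + (82 + 2*5*2)**2)*(4270 + 23150) = (-5912 + (82 + 20)**2)*27420 = (-5912 + 102**2)*27420 = (-5912 + 10404)*27420 = 4492*27420 = 123170640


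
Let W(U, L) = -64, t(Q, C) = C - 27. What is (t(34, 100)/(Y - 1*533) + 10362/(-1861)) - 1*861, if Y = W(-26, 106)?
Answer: -962907604/1111017 ≈ -866.69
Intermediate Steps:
t(Q, C) = -27 + C
Y = -64
(t(34, 100)/(Y - 1*533) + 10362/(-1861)) - 1*861 = ((-27 + 100)/(-64 - 1*533) + 10362/(-1861)) - 1*861 = (73/(-64 - 533) + 10362*(-1/1861)) - 861 = (73/(-597) - 10362/1861) - 861 = (73*(-1/597) - 10362/1861) - 861 = (-73/597 - 10362/1861) - 861 = -6321967/1111017 - 861 = -962907604/1111017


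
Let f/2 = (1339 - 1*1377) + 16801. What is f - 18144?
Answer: 15382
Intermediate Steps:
f = 33526 (f = 2*((1339 - 1*1377) + 16801) = 2*((1339 - 1377) + 16801) = 2*(-38 + 16801) = 2*16763 = 33526)
f - 18144 = 33526 - 18144 = 15382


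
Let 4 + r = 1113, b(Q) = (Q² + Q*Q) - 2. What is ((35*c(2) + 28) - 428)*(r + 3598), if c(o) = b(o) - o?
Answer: -1223820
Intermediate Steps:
b(Q) = -2 + 2*Q² (b(Q) = (Q² + Q²) - 2 = 2*Q² - 2 = -2 + 2*Q²)
r = 1109 (r = -4 + 1113 = 1109)
c(o) = -2 - o + 2*o² (c(o) = (-2 + 2*o²) - o = -2 - o + 2*o²)
((35*c(2) + 28) - 428)*(r + 3598) = ((35*(-2 - 1*2 + 2*2²) + 28) - 428)*(1109 + 3598) = ((35*(-2 - 2 + 2*4) + 28) - 428)*4707 = ((35*(-2 - 2 + 8) + 28) - 428)*4707 = ((35*4 + 28) - 428)*4707 = ((140 + 28) - 428)*4707 = (168 - 428)*4707 = -260*4707 = -1223820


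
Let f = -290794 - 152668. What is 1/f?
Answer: -1/443462 ≈ -2.2550e-6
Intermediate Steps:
f = -443462
1/f = 1/(-443462) = -1/443462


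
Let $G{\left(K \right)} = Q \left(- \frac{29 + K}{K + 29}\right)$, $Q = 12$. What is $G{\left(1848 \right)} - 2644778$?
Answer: $-2644790$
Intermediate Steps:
$G{\left(K \right)} = -12$ ($G{\left(K \right)} = 12 \left(- \frac{29 + K}{K + 29}\right) = 12 \left(- \frac{29 + K}{29 + K}\right) = 12 \left(\left(-1\right) 1\right) = 12 \left(-1\right) = -12$)
$G{\left(1848 \right)} - 2644778 = -12 - 2644778 = -2644790$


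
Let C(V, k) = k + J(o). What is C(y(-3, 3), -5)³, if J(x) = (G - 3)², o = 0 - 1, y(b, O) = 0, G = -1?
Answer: 1331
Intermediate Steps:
o = -1
J(x) = 16 (J(x) = (-1 - 3)² = (-4)² = 16)
C(V, k) = 16 + k (C(V, k) = k + 16 = 16 + k)
C(y(-3, 3), -5)³ = (16 - 5)³ = 11³ = 1331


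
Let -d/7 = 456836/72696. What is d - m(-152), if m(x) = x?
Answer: 1962985/18174 ≈ 108.01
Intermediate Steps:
d = -799463/18174 (d = -3197852/72696 = -7*114209/18174 = -799463/18174 ≈ -43.989)
d - m(-152) = -799463/18174 - 1*(-152) = -799463/18174 + 152 = 1962985/18174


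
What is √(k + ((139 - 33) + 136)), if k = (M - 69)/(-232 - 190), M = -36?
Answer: √43140638/422 ≈ 15.564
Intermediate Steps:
k = 105/422 (k = (-36 - 69)/(-232 - 190) = -105/(-422) = -105*(-1/422) = 105/422 ≈ 0.24882)
√(k + ((139 - 33) + 136)) = √(105/422 + ((139 - 33) + 136)) = √(105/422 + (106 + 136)) = √(105/422 + 242) = √(102229/422) = √43140638/422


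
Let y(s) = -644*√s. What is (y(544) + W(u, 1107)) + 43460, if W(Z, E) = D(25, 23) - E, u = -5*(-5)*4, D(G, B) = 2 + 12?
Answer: 42367 - 2576*√34 ≈ 27346.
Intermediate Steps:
D(G, B) = 14
u = 100 (u = 25*4 = 100)
W(Z, E) = 14 - E
(y(544) + W(u, 1107)) + 43460 = (-2576*√34 + (14 - 1*1107)) + 43460 = (-2576*√34 + (14 - 1107)) + 43460 = (-2576*√34 - 1093) + 43460 = (-1093 - 2576*√34) + 43460 = 42367 - 2576*√34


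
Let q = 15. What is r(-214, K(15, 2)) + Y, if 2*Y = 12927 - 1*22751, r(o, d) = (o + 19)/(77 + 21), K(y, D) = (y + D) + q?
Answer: -481571/98 ≈ -4914.0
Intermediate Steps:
K(y, D) = 15 + D + y (K(y, D) = (y + D) + 15 = (D + y) + 15 = 15 + D + y)
r(o, d) = 19/98 + o/98 (r(o, d) = (19 + o)/98 = (19 + o)*(1/98) = 19/98 + o/98)
Y = -4912 (Y = (12927 - 1*22751)/2 = (12927 - 22751)/2 = (½)*(-9824) = -4912)
r(-214, K(15, 2)) + Y = (19/98 + (1/98)*(-214)) - 4912 = (19/98 - 107/49) - 4912 = -195/98 - 4912 = -481571/98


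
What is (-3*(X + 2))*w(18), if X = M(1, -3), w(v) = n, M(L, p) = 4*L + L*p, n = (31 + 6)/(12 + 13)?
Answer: -333/25 ≈ -13.320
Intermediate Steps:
n = 37/25 ≈ 1.4800
w(v) = 37/25
X = 1 (X = 1*(4 - 3) = 1*1 = 1)
(-3*(X + 2))*w(18) = -3*(1 + 2)*(37/25) = -3*3*(37/25) = -9*37/25 = -333/25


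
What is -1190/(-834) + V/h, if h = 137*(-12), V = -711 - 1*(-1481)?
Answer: 36505/38086 ≈ 0.95849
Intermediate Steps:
V = 770 (V = -711 + 1481 = 770)
h = -1644
-1190/(-834) + V/h = -1190/(-834) + 770/(-1644) = -1190*(-1/834) + 770*(-1/1644) = 595/417 - 385/822 = 36505/38086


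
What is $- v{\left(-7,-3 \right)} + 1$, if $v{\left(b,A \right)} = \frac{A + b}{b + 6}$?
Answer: $-9$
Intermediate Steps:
$v{\left(b,A \right)} = \frac{A + b}{6 + b}$
$- v{\left(-7,-3 \right)} + 1 = - \frac{-3 - 7}{6 - 7} + 1 = - \frac{-10}{-1} + 1 = - \left(-1\right) \left(-10\right) + 1 = \left(-1\right) 10 + 1 = -10 + 1 = -9$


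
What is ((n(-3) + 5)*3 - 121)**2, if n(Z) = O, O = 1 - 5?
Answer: 13924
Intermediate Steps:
O = -4
n(Z) = -4
((n(-3) + 5)*3 - 121)**2 = ((-4 + 5)*3 - 121)**2 = (1*3 - 121)**2 = (3 - 121)**2 = (-118)**2 = 13924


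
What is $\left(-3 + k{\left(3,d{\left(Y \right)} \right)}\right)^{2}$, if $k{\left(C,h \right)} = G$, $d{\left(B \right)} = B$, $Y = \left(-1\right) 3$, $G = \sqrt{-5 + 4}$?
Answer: $\left(3 - i\right)^{2} \approx 8.0 - 6.0 i$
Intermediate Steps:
$G = i$ ($G = \sqrt{-1} = i \approx 1.0 i$)
$Y = -3$
$k{\left(C,h \right)} = i$
$\left(-3 + k{\left(3,d{\left(Y \right)} \right)}\right)^{2} = \left(-3 + i\right)^{2}$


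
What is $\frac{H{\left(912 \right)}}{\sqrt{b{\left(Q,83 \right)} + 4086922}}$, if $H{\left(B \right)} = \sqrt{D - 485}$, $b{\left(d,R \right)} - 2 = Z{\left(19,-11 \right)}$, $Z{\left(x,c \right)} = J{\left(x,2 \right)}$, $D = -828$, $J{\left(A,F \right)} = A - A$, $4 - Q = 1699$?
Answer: $\frac{i \sqrt{1341532803}}{2043462} \approx 0.017924 i$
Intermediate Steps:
$Q = -1695$ ($Q = 4 - 1699 = -1695$)
$J{\left(A,F \right)} = 0$
$Z{\left(x,c \right)} = 0$
$b{\left(d,R \right)} = 2$ ($b{\left(d,R \right)} = 2 + 0 = 2$)
$H{\left(B \right)} = i \sqrt{1313}$ ($H{\left(B \right)} = \sqrt{-828 - 485} = \sqrt{-1313} = i \sqrt{1313}$)
$\frac{H{\left(912 \right)}}{\sqrt{b{\left(Q,83 \right)} + 4086922}} = \frac{i \sqrt{1313}}{\sqrt{2 + 4086922}} = \frac{i \sqrt{1313}}{\sqrt{4086924}} = \frac{i \sqrt{1313}}{2 \sqrt{1021731}} = i \sqrt{1313} \frac{\sqrt{1021731}}{2043462} = \frac{i \sqrt{1341532803}}{2043462}$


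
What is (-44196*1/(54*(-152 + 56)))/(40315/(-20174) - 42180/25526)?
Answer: -43104620293/18458378280 ≈ -2.3352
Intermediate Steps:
(-44196*1/(54*(-152 + 56)))/(40315/(-20174) - 42180/25526) = (-44196/(54*(-96)))/(40315*(-1/20174) - 42180*1/25526) = (-44196/(-5184))/(-3665/1834 - 21090/12763) = (-44196*(-1/5184))/(-85455455/23407342) = (3683/432)*(-23407342/85455455) = -43104620293/18458378280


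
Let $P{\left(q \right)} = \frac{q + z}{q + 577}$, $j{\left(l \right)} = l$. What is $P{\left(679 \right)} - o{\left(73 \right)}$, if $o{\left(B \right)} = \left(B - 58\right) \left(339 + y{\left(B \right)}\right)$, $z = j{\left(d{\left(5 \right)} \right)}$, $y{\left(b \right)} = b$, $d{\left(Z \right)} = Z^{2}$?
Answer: $- \frac{970172}{157} \approx -6179.4$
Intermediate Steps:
$z = 25$ ($z = 5^{2} = 25$)
$o{\left(B \right)} = \left(-58 + B\right) \left(339 + B\right)$ ($o{\left(B \right)} = \left(B - 58\right) \left(339 + B\right) = \left(-58 + B\right) \left(339 + B\right)$)
$P{\left(q \right)} = \frac{25 + q}{577 + q}$ ($P{\left(q \right)} = \frac{q + 25}{q + 577} = \frac{25 + q}{577 + q}$)
$P{\left(679 \right)} - o{\left(73 \right)} = \frac{25 + 679}{577 + 679} - \left(-19662 + 73^{2} + 281 \cdot 73\right) = \frac{1}{1256} \cdot 704 - \left(-19662 + 5329 + 20513\right) = \frac{1}{1256} \cdot 704 - 6180 = \frac{88}{157} - 6180 = - \frac{970172}{157}$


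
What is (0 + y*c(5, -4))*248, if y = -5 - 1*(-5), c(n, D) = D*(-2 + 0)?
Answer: 0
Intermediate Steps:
c(n, D) = -2*D (c(n, D) = D*(-2) = -2*D)
y = 0 (y = -5 + 5 = 0)
(0 + y*c(5, -4))*248 = (0 + 0*(-2*(-4)))*248 = (0 + 0*8)*248 = (0 + 0)*248 = 0*248 = 0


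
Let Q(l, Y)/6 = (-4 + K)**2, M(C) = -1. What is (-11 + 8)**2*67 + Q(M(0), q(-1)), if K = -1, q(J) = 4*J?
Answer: 753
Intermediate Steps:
Q(l, Y) = 150 (Q(l, Y) = 6*(-4 - 1)**2 = 6*(-5)**2 = 6*25 = 150)
(-11 + 8)**2*67 + Q(M(0), q(-1)) = (-11 + 8)**2*67 + 150 = (-3)**2*67 + 150 = 9*67 + 150 = 603 + 150 = 753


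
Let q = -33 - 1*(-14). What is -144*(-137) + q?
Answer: 19709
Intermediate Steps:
q = -19 (q = -33 + 14 = -19)
-144*(-137) + q = -144*(-137) - 19 = 19728 - 19 = 19709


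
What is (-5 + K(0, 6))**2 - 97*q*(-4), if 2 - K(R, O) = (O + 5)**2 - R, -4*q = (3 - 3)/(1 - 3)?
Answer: 15376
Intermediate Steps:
q = 0 (q = -(3 - 3)/(4*(1 - 3)) = -0/(-2) = -0*(-1)/2 = -1/4*0 = 0)
K(R, O) = 2 + R - (5 + O)**2 (K(R, O) = 2 - ((O + 5)**2 - R) = 2 - ((5 + O)**2 - R) = 2 + (R - (5 + O)**2) = 2 + R - (5 + O)**2)
(-5 + K(0, 6))**2 - 97*q*(-4) = (-5 + (2 + 0 - (5 + 6)**2))**2 - 0*(-4) = (-5 + (2 + 0 - 1*11**2))**2 - 97*0 = (-5 + (2 + 0 - 1*121))**2 + 0 = (-5 + (2 + 0 - 121))**2 + 0 = (-5 - 119)**2 + 0 = (-124)**2 + 0 = 15376 + 0 = 15376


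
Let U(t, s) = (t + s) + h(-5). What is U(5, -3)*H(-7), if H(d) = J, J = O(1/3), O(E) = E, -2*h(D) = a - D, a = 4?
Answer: -5/6 ≈ -0.83333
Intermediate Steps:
h(D) = -2 + D/2 (h(D) = -(4 - D)/2 = -2 + D/2)
J = 1/3 ≈ 0.33333
U(t, s) = -9/2 + s + t (U(t, s) = (t + s) + (-2 + (1/2)*(-5)) = (s + t) + (-2 - 5/2) = (s + t) - 9/2 = -9/2 + s + t)
H(d) = 1/3
U(5, -3)*H(-7) = (-9/2 - 3 + 5)*(1/3) = -5/2*1/3 = -5/6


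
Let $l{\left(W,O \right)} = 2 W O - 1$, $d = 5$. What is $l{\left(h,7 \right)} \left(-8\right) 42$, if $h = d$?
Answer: $-23184$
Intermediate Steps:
$h = 5$
$l{\left(W,O \right)} = -1 + 2 O W$ ($l{\left(W,O \right)} = 2 O W - 1 = -1 + 2 O W$)
$l{\left(h,7 \right)} \left(-8\right) 42 = \left(-1 + 2 \cdot 7 \cdot 5\right) \left(-8\right) 42 = \left(-1 + 70\right) \left(-8\right) 42 = 69 \left(-8\right) 42 = \left(-552\right) 42 = -23184$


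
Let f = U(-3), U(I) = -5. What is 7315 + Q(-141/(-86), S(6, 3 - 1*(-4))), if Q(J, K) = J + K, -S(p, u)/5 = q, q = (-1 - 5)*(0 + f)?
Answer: 616331/86 ≈ 7166.6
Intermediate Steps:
f = -5
q = 30 (q = (-1 - 5)*(0 - 5) = -6*(-5) = 30)
S(p, u) = -150 (S(p, u) = -5*30 = -150)
7315 + Q(-141/(-86), S(6, 3 - 1*(-4))) = 7315 + (-141/(-86) - 150) = 7315 + (-141*(-1/86) - 150) = 7315 + (141/86 - 150) = 7315 - 12759/86 = 616331/86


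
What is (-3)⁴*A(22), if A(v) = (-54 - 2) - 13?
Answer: -5589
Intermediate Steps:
A(v) = -69 (A(v) = -56 - 13 = -69)
(-3)⁴*A(22) = (-3)⁴*(-69) = 81*(-69) = -5589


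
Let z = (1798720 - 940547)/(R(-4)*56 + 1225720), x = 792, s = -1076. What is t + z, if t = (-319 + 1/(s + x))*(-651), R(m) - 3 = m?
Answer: 18072062029435/87022144 ≈ 2.0767e+5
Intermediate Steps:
R(m) = 3 + m
z = 858173/1225664 (z = (1798720 - 940547)/((3 - 4)*56 + 1225720) = 858173/(-1*56 + 1225720) = 858173/(-56 + 1225720) = 858173/1225664 ≈ 0.70017)
t = 58978647/284 (t = (-319 + 1/(-1076 + 792))*(-651) = (-319 + 1/(-284))*(-651) = (-319 - 1/284)*(-651) = -90597/284*(-651) = 58978647/284 ≈ 2.0767e+5)
t + z = 58978647/284 + 858173/1225664 = 18072062029435/87022144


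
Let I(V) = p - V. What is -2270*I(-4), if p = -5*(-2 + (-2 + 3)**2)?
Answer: -20430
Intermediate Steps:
p = 5 (p = -5*(-2 + 1**2) = -5*(-2 + 1) = -5*(-1) = 5)
I(V) = 5 - V
-2270*I(-4) = -2270*(5 - 1*(-4)) = -2270*(5 + 4) = -2270*9 = -20430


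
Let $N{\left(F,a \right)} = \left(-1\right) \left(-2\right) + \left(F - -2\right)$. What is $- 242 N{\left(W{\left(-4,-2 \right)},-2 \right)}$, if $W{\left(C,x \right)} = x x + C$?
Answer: $-968$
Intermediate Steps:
$W{\left(C,x \right)} = C + x^{2}$ ($W{\left(C,x \right)} = x^{2} + C = C + x^{2}$)
$N{\left(F,a \right)} = 4 + F$ ($N{\left(F,a \right)} = 2 + \left(F + 2\right) = 2 + \left(2 + F\right) = 4 + F$)
$- 242 N{\left(W{\left(-4,-2 \right)},-2 \right)} = - 242 \left(4 - \left(4 - \left(-2\right)^{2}\right)\right) = - 242 \left(4 + \left(-4 + 4\right)\right) = - 242 \left(4 + 0\right) = \left(-242\right) 4 = -968$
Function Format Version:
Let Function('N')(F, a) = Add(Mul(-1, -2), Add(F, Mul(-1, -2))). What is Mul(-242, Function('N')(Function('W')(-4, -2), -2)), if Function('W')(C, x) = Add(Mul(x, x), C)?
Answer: -968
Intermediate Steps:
Function('W')(C, x) = Add(C, Pow(x, 2)) (Function('W')(C, x) = Add(Pow(x, 2), C) = Add(C, Pow(x, 2)))
Function('N')(F, a) = Add(4, F) (Function('N')(F, a) = Add(2, Add(F, 2)) = Add(2, Add(2, F)) = Add(4, F))
Mul(-242, Function('N')(Function('W')(-4, -2), -2)) = Mul(-242, Add(4, Add(-4, Pow(-2, 2)))) = Mul(-242, Add(4, Add(-4, 4))) = Mul(-242, Add(4, 0)) = Mul(-242, 4) = -968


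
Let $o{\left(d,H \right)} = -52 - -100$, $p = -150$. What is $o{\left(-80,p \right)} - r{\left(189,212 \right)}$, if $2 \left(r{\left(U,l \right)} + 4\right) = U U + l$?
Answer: $- \frac{35829}{2} \approx -17915.0$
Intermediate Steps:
$r{\left(U,l \right)} = -4 + \frac{l}{2} + \frac{U^{2}}{2}$ ($r{\left(U,l \right)} = -4 + \frac{U U + l}{2} = -4 + \frac{U^{2} + l}{2} = -4 + \frac{l + U^{2}}{2} = -4 + \left(\frac{l}{2} + \frac{U^{2}}{2}\right) = -4 + \frac{l}{2} + \frac{U^{2}}{2}$)
$o{\left(d,H \right)} = 48$ ($o{\left(d,H \right)} = -52 + 100 = 48$)
$o{\left(-80,p \right)} - r{\left(189,212 \right)} = 48 - \left(-4 + \frac{1}{2} \cdot 212 + \frac{189^{2}}{2}\right) = 48 - \left(-4 + 106 + \frac{1}{2} \cdot 35721\right) = 48 - \left(-4 + 106 + \frac{35721}{2}\right) = 48 - \frac{35925}{2} = - \frac{35829}{2}$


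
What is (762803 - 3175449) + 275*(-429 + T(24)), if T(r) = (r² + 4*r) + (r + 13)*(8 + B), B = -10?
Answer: -2366171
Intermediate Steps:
T(r) = -26 + r² + 2*r (T(r) = (r² + 4*r) + (r + 13)*(8 - 10) = (r² + 4*r) + (13 + r)*(-2) = (r² + 4*r) + (-26 - 2*r) = -26 + r² + 2*r)
(762803 - 3175449) + 275*(-429 + T(24)) = (762803 - 3175449) + 275*(-429 + (-26 + 24² + 2*24)) = -2412646 + 275*(-429 + (-26 + 576 + 48)) = -2412646 + 275*(-429 + 598) = -2412646 + 275*169 = -2412646 + 46475 = -2366171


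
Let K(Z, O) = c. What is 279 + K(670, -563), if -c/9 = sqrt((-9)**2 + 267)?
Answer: 279 - 18*sqrt(87) ≈ 111.11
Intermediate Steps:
c = -18*sqrt(87) (c = -9*sqrt((-9)**2 + 267) = -9*sqrt(81 + 267) = -18*sqrt(87) ≈ -167.89)
K(Z, O) = -18*sqrt(87)
279 + K(670, -563) = 279 - 18*sqrt(87)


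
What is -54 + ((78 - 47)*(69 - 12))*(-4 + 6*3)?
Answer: 24684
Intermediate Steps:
-54 + ((78 - 47)*(69 - 12))*(-4 + 6*3) = -54 + (31*57)*(-4 + 18) = -54 + 1767*14 = -54 + 24738 = 24684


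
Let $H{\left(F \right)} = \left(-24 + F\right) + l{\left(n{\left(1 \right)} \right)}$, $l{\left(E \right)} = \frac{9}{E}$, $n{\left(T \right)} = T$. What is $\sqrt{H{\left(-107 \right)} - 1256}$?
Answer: $i \sqrt{1378} \approx 37.121 i$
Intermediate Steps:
$H{\left(F \right)} = -15 + F$ ($H{\left(F \right)} = \left(-24 + F\right) + \frac{9}{1} = \left(-24 + F\right) + 9 \cdot 1 = \left(-24 + F\right) + 9 = -15 + F$)
$\sqrt{H{\left(-107 \right)} - 1256} = \sqrt{\left(-15 - 107\right) - 1256} = \sqrt{-122 - 1256} = \sqrt{-1378} = i \sqrt{1378}$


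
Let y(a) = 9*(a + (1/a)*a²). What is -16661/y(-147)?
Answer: 16661/2646 ≈ 6.2967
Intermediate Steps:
y(a) = 18*a (y(a) = 9*(a + a²/a) = 9*(a + a) = 9*(2*a) = 18*a)
-16661/y(-147) = -16661/(18*(-147)) = -16661/(-2646) = -16661*(-1/2646) = 16661/2646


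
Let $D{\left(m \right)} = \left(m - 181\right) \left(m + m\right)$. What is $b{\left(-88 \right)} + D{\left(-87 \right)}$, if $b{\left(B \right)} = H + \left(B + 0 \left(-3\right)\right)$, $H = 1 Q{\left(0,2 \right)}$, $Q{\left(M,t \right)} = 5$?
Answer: $46549$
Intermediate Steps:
$H = 5$ ($H = 1 \cdot 5 = 5$)
$D{\left(m \right)} = 2 m \left(-181 + m\right)$ ($D{\left(m \right)} = \left(-181 + m\right) 2 m = 2 m \left(-181 + m\right)$)
$b{\left(B \right)} = 5 + B$ ($b{\left(B \right)} = 5 + \left(B + 0 \left(-3\right)\right) = 5 + \left(B + 0\right) = 5 + B$)
$b{\left(-88 \right)} + D{\left(-87 \right)} = \left(5 - 88\right) + 2 \left(-87\right) \left(-181 - 87\right) = -83 + 2 \left(-87\right) \left(-268\right) = -83 + 46632 = 46549$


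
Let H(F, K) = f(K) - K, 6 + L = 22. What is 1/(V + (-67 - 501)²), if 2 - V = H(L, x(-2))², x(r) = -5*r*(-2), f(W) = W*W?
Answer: 1/146226 ≈ 6.8387e-6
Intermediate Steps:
L = 16 (L = -6 + 22 = 16)
f(W) = W²
x(r) = 10*r
H(F, K) = K² - K
V = -176398 (V = 2 - ((10*(-2))*(-1 + 10*(-2)))² = 2 - (-20*(-1 - 20))² = 2 - (-20*(-21))² = 2 - 1*420² = 2 - 1*176400 = 2 - 176400 = -176398)
1/(V + (-67 - 501)²) = 1/(-176398 + (-67 - 501)²) = 1/(-176398 + (-568)²) = 1/(-176398 + 322624) = 1/146226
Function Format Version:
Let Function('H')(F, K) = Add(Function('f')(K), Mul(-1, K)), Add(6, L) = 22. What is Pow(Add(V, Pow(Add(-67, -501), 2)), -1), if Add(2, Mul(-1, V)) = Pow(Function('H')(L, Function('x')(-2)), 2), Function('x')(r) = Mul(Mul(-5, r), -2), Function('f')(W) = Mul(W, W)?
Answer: Rational(1, 146226) ≈ 6.8387e-6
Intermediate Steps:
L = 16 (L = Add(-6, 22) = 16)
Function('f')(W) = Pow(W, 2)
Function('x')(r) = Mul(10, r)
Function('H')(F, K) = Add(Pow(K, 2), Mul(-1, K))
V = -176398 (V = Add(2, Mul(-1, Pow(Mul(Mul(10, -2), Add(-1, Mul(10, -2))), 2))) = Add(2, Mul(-1, Pow(Mul(-20, Add(-1, -20)), 2))) = Add(2, Mul(-1, Pow(Mul(-20, -21), 2))) = Add(2, Mul(-1, Pow(420, 2))) = Add(2, Mul(-1, 176400)) = Add(2, -176400) = -176398)
Pow(Add(V, Pow(Add(-67, -501), 2)), -1) = Pow(Add(-176398, Pow(Add(-67, -501), 2)), -1) = Pow(Add(-176398, Pow(-568, 2)), -1) = Pow(Add(-176398, 322624), -1) = Pow(146226, -1) = Rational(1, 146226)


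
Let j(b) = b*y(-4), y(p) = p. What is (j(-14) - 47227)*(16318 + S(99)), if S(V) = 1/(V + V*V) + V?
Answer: -7666622486471/9900 ≈ -7.7441e+8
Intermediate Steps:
j(b) = -4*b (j(b) = b*(-4) = -4*b)
S(V) = V + 1/(V + V²) (S(V) = 1/(V + V²) + V = V + 1/(V + V²))
(j(-14) - 47227)*(16318 + S(99)) = (-4*(-14) - 47227)*(16318 + (1 + 99² + 99³)/(99*(1 + 99))) = (56 - 47227)*(16318 + (1/99)*(1 + 9801 + 970299)/100) = -47171*(16318 + (1/99)*(1/100)*980101) = -47171*(16318 + 980101/9900) = -47171*162528301/9900 = -7666622486471/9900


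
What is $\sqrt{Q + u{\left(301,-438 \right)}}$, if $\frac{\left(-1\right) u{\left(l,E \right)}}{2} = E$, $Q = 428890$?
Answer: $\sqrt{429766} \approx 655.57$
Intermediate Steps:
$u{\left(l,E \right)} = - 2 E$
$\sqrt{Q + u{\left(301,-438 \right)}} = \sqrt{428890 - -876} = \sqrt{428890 + 876} = \sqrt{429766}$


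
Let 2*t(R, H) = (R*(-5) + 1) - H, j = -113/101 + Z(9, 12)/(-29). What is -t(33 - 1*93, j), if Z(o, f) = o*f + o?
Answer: -896723/5858 ≈ -153.08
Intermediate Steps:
Z(o, f) = o + f*o (Z(o, f) = f*o + o = o + f*o)
j = -15094/2929 (j = -113/101 + (9*(1 + 12))/(-29) = -113*1/101 + (9*13)*(-1/29) = -113/101 + 117*(-1/29) = -113/101 - 117/29 = -15094/2929 ≈ -5.1533)
t(R, H) = ½ - 5*R/2 - H/2 (t(R, H) = ((R*(-5) + 1) - H)/2 = ((-5*R + 1) - H)/2 = ((1 - 5*R) - H)/2 = (1 - H - 5*R)/2 = ½ - 5*R/2 - H/2)
-t(33 - 1*93, j) = -(½ - 5*(33 - 1*93)/2 - ½*(-15094/2929)) = -(½ - 5*(33 - 93)/2 + 7547/2929) = -(½ - 5/2*(-60) + 7547/2929) = -(½ + 150 + 7547/2929) = -1*896723/5858 = -896723/5858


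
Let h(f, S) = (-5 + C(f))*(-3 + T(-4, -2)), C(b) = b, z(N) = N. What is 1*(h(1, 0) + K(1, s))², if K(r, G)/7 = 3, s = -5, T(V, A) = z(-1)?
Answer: 1369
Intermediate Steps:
T(V, A) = -1
h(f, S) = 20 - 4*f (h(f, S) = (-5 + f)*(-3 - 1) = (-5 + f)*(-4) = 20 - 4*f)
K(r, G) = 21 (K(r, G) = 7*3 = 21)
1*(h(1, 0) + K(1, s))² = 1*((20 - 4*1) + 21)² = 1*((20 - 4) + 21)² = 1*(16 + 21)² = 1*37² = 1*1369 = 1369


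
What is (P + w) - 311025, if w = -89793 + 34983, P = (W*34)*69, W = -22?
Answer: -417447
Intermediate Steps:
P = -51612 (P = -22*34*69 = -748*69 = -51612)
w = -54810
(P + w) - 311025 = (-51612 - 54810) - 311025 = -106422 - 311025 = -417447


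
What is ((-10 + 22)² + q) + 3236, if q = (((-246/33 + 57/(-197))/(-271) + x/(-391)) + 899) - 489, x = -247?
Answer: 870401889580/229617487 ≈ 3790.7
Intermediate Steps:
q = 94294783520/229617487 (q = (((-246/33 + 57/(-197))/(-271) - 247/(-391)) + 899) - 489 = (((-246*1/33 + 57*(-1/197))*(-1/271) - 247*(-1/391)) + 899) - 489 = (((-82/11 - 57/197)*(-1/271) + 247/391) + 899) - 489 = ((-16781/2167*(-1/271) + 247/391) + 899) - 489 = ((16781/587257 + 247/391) + 899) - 489 = (151613850/229617487 + 899) - 489 = 206577734663/229617487 - 489 = 94294783520/229617487 ≈ 410.66)
((-10 + 22)² + q) + 3236 = ((-10 + 22)² + 94294783520/229617487) + 3236 = (12² + 94294783520/229617487) + 3236 = (144 + 94294783520/229617487) + 3236 = 127359701648/229617487 + 3236 = 870401889580/229617487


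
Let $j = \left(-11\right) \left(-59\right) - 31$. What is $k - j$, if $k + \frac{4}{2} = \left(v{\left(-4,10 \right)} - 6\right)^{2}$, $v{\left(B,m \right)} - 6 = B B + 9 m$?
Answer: $10616$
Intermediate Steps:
$v{\left(B,m \right)} = 6 + B^{2} + 9 m$ ($v{\left(B,m \right)} = 6 + \left(B B + 9 m\right) = 6 + \left(B^{2} + 9 m\right) = 6 + B^{2} + 9 m$)
$k = 11234$ ($k = -2 + \left(\left(6 + \left(-4\right)^{2} + 9 \cdot 10\right) - 6\right)^{2} = -2 + \left(\left(6 + 16 + 90\right) - 6\right)^{2} = -2 + \left(112 - 6\right)^{2} = -2 + 106^{2} = -2 + 11236 = 11234$)
$j = 618$ ($j = 649 - 31 = 618$)
$k - j = 11234 - 618 = 10616$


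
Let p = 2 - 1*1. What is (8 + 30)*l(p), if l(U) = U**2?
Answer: 38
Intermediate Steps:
p = 1 (p = 2 - 1 = 1)
(8 + 30)*l(p) = (8 + 30)*1**2 = 38*1 = 38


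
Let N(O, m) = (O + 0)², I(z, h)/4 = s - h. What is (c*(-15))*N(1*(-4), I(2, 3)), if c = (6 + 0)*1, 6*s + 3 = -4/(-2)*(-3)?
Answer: -1440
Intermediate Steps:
s = -3/2 (s = -½ + (-4/(-2)*(-3))/6 = -½ + (-4*(-½)*(-3))/6 = -½ + (2*(-3))/6 = -½ + (⅙)*(-6) = -½ - 1 = -3/2 ≈ -1.5000)
I(z, h) = -6 - 4*h (I(z, h) = 4*(-3/2 - h) = -6 - 4*h)
c = 6 (c = 6*1 = 6)
N(O, m) = O²
(c*(-15))*N(1*(-4), I(2, 3)) = (6*(-15))*(1*(-4))² = -90*(-4)² = -90*16 = -1440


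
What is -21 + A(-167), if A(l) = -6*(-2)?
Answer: -9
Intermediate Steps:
A(l) = 12
-21 + A(-167) = -21 + 12 = -9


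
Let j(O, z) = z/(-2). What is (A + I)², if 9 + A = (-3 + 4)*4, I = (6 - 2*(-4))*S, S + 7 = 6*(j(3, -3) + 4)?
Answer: 128881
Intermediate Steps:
j(O, z) = -z/2 (j(O, z) = z*(-½) = -z/2)
S = 26 (S = -7 + 6*(-½*(-3) + 4) = -7 + 6*(3/2 + 4) = -7 + 6*(11/2) = -7 + 33 = 26)
I = 364 (I = (6 - 2*(-4))*26 = (6 + 8)*26 = 14*26 = 364)
A = -5 (A = -9 + (-3 + 4)*4 = -9 + 1*4 = -9 + 4 = -5)
(A + I)² = (-5 + 364)² = 359² = 128881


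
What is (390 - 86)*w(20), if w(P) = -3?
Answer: -912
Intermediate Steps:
(390 - 86)*w(20) = (390 - 86)*(-3) = 304*(-3) = -912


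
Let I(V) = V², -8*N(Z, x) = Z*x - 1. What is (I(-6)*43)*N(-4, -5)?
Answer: -7353/2 ≈ -3676.5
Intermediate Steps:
N(Z, x) = ⅛ - Z*x/8 (N(Z, x) = -(Z*x - 1)/8 = -(-1 + Z*x)/8 = ⅛ - Z*x/8)
(I(-6)*43)*N(-4, -5) = ((-6)²*43)*(⅛ - ⅛*(-4)*(-5)) = (36*43)*(⅛ - 5/2) = 1548*(-19/8) = -7353/2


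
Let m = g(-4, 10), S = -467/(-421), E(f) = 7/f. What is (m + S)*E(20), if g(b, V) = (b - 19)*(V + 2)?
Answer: -810103/8420 ≈ -96.212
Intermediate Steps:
S = 467/421 (S = -467*(-1/421) = 467/421 ≈ 1.1093)
g(b, V) = (-19 + b)*(2 + V)
m = -276 (m = -38 - 19*10 + 2*(-4) + 10*(-4) = -38 - 190 - 8 - 40 = -276)
(m + S)*E(20) = (-276 + 467/421)*(7/20) = -810103/(421*20) = -115729/421*7/20 = -810103/8420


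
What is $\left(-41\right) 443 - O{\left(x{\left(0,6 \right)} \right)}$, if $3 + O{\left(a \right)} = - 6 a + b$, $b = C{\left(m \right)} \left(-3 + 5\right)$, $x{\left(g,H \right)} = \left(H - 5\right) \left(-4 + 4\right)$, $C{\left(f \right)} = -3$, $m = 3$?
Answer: $-18154$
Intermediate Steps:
$x{\left(g,H \right)} = 0$ ($x{\left(g,H \right)} = \left(-5 + H\right) 0 = 0$)
$b = -6$ ($b = - 3 \left(-3 + 5\right) = \left(-3\right) 2 = -6$)
$O{\left(a \right)} = -9 - 6 a$ ($O{\left(a \right)} = -3 - \left(6 + 6 a\right) = -9 - 6 a$)
$\left(-41\right) 443 - O{\left(x{\left(0,6 \right)} \right)} = \left(-41\right) 443 - \left(-9 - 0\right) = -18163 - \left(-9 + 0\right) = -18163 - -9 = -18163 + 9 = -18154$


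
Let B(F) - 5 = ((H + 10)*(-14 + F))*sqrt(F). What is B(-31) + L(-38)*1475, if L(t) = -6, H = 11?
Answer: -8845 - 945*I*sqrt(31) ≈ -8845.0 - 5261.5*I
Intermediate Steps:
B(F) = 5 + sqrt(F)*(-294 + 21*F) (B(F) = 5 + ((11 + 10)*(-14 + F))*sqrt(F) = 5 + (21*(-14 + F))*sqrt(F) = 5 + (-294 + 21*F)*sqrt(F) = 5 + sqrt(F)*(-294 + 21*F))
B(-31) + L(-38)*1475 = (5 - 294*I*sqrt(31) + 21*(-31)**(3/2)) - 6*1475 = (5 - 294*I*sqrt(31) + 21*(-31*I*sqrt(31))) - 8850 = (5 - 294*I*sqrt(31) - 651*I*sqrt(31)) - 8850 = (5 - 945*I*sqrt(31)) - 8850 = -8845 - 945*I*sqrt(31)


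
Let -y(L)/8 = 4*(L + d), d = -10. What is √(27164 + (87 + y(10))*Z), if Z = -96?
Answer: 2*√4703 ≈ 137.16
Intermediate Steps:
y(L) = 320 - 32*L (y(L) = -32*(L - 10) = -32*(-10 + L) = -8*(-40 + 4*L) = 320 - 32*L)
√(27164 + (87 + y(10))*Z) = √(27164 + (87 + (320 - 32*10))*(-96)) = √(27164 + (87 + (320 - 320))*(-96)) = √(27164 + (87 + 0)*(-96)) = √(27164 + 87*(-96)) = √(27164 - 8352) = √18812 = 2*√4703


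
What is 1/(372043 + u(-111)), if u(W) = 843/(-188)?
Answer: 188/69943241 ≈ 2.6879e-6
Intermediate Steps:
u(W) = -843/188 (u(W) = 843*(-1/188) = -843/188)
1/(372043 + u(-111)) = 1/(372043 - 843/188) = 1/(69943241/188) = 188/69943241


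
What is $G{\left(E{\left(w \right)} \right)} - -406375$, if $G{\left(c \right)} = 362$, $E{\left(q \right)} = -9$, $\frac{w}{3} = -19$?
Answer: $406737$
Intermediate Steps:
$w = -57$ ($w = 3 \left(-19\right) = -57$)
$G{\left(E{\left(w \right)} \right)} - -406375 = 362 - -406375 = 362 + 406375 = 406737$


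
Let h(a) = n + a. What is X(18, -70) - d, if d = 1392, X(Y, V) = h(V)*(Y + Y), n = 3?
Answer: -3804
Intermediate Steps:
h(a) = 3 + a
X(Y, V) = 2*Y*(3 + V) (X(Y, V) = (3 + V)*(Y + Y) = (3 + V)*(2*Y) = 2*Y*(3 + V))
X(18, -70) - d = 2*18*(3 - 70) - 1*1392 = 2*18*(-67) - 1392 = -2412 - 1392 = -3804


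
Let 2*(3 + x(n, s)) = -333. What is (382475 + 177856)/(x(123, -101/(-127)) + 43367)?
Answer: 1120662/86395 ≈ 12.971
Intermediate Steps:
x(n, s) = -339/2 (x(n, s) = -3 + (½)*(-333) = -3 - 333/2 = -339/2)
(382475 + 177856)/(x(123, -101/(-127)) + 43367) = (382475 + 177856)/(-339/2 + 43367) = 560331/(86395/2) = 560331*(2/86395) = 1120662/86395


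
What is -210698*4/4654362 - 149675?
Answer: -20489484563/136893 ≈ -1.4968e+5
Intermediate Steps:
-210698*4/4654362 - 149675 = -842792*1/4654362 - 149675 = -24788/136893 - 149675 = -20489484563/136893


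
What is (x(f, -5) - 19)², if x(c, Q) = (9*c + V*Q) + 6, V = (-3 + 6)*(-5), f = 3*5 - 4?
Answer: 25921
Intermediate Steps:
f = 11 (f = 15 - 4 = 11)
V = -15 (V = 3*(-5) = -15)
x(c, Q) = 6 - 15*Q + 9*c (x(c, Q) = (9*c - 15*Q) + 6 = (-15*Q + 9*c) + 6 = 6 - 15*Q + 9*c)
(x(f, -5) - 19)² = ((6 - 15*(-5) + 9*11) - 19)² = ((6 + 75 + 99) - 19)² = (180 - 19)² = 161² = 25921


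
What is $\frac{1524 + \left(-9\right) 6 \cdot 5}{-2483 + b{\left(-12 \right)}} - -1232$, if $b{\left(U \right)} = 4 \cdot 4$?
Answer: $\frac{3038090}{2467} \approx 1231.5$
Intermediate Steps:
$b{\left(U \right)} = 16$
$\frac{1524 + \left(-9\right) 6 \cdot 5}{-2483 + b{\left(-12 \right)}} - -1232 = \frac{1524 + \left(-9\right) 6 \cdot 5}{-2483 + 16} - -1232 = \frac{1524 - 270}{-2467} + 1232 = \left(1524 - 270\right) \left(- \frac{1}{2467}\right) + 1232 = 1254 \left(- \frac{1}{2467}\right) + 1232 = - \frac{1254}{2467} + 1232 = \frac{3038090}{2467}$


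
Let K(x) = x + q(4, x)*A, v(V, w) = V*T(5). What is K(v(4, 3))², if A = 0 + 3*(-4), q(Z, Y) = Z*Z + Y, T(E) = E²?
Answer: 1669264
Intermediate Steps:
v(V, w) = 25*V (v(V, w) = V*5² = V*25 = 25*V)
q(Z, Y) = Y + Z² (q(Z, Y) = Z² + Y = Y + Z²)
A = -12 (A = 0 - 12 = -12)
K(x) = -192 - 11*x (K(x) = x + (x + 4²)*(-12) = x + (x + 16)*(-12) = x + (16 + x)*(-12) = x + (-192 - 12*x) = -192 - 11*x)
K(v(4, 3))² = (-192 - 275*4)² = (-192 - 11*100)² = (-192 - 1100)² = (-1292)² = 1669264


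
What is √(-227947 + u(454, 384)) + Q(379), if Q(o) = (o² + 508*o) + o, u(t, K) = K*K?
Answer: 336552 + I*√80491 ≈ 3.3655e+5 + 283.71*I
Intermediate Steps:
u(t, K) = K²
Q(o) = o² + 509*o
√(-227947 + u(454, 384)) + Q(379) = √(-227947 + 384²) + 379*(509 + 379) = √(-227947 + 147456) + 379*888 = √(-80491) + 336552 = I*√80491 + 336552 = 336552 + I*√80491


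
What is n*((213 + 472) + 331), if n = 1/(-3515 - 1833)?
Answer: -254/1337 ≈ -0.18998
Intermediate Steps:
n = -1/5348 (n = 1/(-5348) = -1/5348 ≈ -0.00018699)
n*((213 + 472) + 331) = -((213 + 472) + 331)/5348 = -(685 + 331)/5348 = -1/5348*1016 = -254/1337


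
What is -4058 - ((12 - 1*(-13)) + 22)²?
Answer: -6267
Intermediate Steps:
-4058 - ((12 - 1*(-13)) + 22)² = -4058 - ((12 + 13) + 22)² = -4058 - (25 + 22)² = -4058 - 1*47² = -4058 - 1*2209 = -4058 - 2209 = -6267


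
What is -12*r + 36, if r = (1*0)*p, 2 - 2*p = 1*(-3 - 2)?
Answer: 36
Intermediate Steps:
p = 7/2 (p = 1 - (-3 - 2)/2 = 1 - (-5)/2 = 1 - ½*(-5) = 1 + 5/2 = 7/2 ≈ 3.5000)
r = 0 (r = (1*0)*(7/2) = 0*(7/2) = 0)
-12*r + 36 = -12*0 + 36 = 0 + 36 = 36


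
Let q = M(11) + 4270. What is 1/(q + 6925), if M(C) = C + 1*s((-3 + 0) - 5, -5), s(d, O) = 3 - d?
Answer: 1/11217 ≈ 8.9150e-5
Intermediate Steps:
M(C) = 11 + C (M(C) = C + 1*(3 - ((-3 + 0) - 5)) = C + 1*(3 - (-3 - 5)) = C + 1*(3 - 1*(-8)) = C + 1*(3 + 8) = C + 1*11 = C + 11 = 11 + C)
q = 4292 (q = (11 + 11) + 4270 = 22 + 4270 = 4292)
1/(q + 6925) = 1/(4292 + 6925) = 1/11217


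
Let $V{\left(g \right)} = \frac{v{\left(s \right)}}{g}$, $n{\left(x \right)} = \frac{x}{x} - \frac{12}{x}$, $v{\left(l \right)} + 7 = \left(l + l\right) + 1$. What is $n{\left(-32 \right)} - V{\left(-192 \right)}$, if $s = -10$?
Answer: $\frac{119}{96} \approx 1.2396$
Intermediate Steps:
$v{\left(l \right)} = -6 + 2 l$ ($v{\left(l \right)} = -7 + \left(\left(l + l\right) + 1\right) = -7 + \left(2 l + 1\right) = -7 + \left(1 + 2 l\right) = -6 + 2 l$)
$n{\left(x \right)} = 1 - \frac{12}{x}$
$V{\left(g \right)} = - \frac{26}{g}$ ($V{\left(g \right)} = \frac{-6 + 2 \left(-10\right)}{g} = \frac{-6 - 20}{g} = - \frac{26}{g}$)
$n{\left(-32 \right)} - V{\left(-192 \right)} = \frac{-12 - 32}{-32} - - \frac{26}{-192} = \left(- \frac{1}{32}\right) \left(-44\right) - \left(-26\right) \left(- \frac{1}{192}\right) = \frac{11}{8} - \frac{13}{96} = \frac{119}{96}$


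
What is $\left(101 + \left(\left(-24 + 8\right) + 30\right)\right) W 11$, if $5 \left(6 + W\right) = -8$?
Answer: $-9614$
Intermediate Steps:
$W = - \frac{38}{5}$ ($W = -6 + \frac{1}{5} \left(-8\right) = -6 - \frac{8}{5} = - \frac{38}{5} \approx -7.6$)
$\left(101 + \left(\left(-24 + 8\right) + 30\right)\right) W 11 = \left(101 + \left(\left(-24 + 8\right) + 30\right)\right) \left(\left(- \frac{38}{5}\right) 11\right) = \left(101 + \left(-16 + 30\right)\right) \left(- \frac{418}{5}\right) = \left(101 + 14\right) \left(- \frac{418}{5}\right) = 115 \left(- \frac{418}{5}\right) = -9614$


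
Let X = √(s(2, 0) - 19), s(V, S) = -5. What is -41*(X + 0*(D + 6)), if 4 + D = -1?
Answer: -82*I*√6 ≈ -200.86*I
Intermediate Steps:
D = -5 (D = -4 - 1 = -5)
X = 2*I*√6 (X = √(-5 - 19) = √(-24) = 2*I*√6 ≈ 4.899*I)
-41*(X + 0*(D + 6)) = -41*(2*I*√6 + 0*(-5 + 6)) = -41*(2*I*√6 + 0*1) = -41*(2*I*√6 + 0) = -82*I*√6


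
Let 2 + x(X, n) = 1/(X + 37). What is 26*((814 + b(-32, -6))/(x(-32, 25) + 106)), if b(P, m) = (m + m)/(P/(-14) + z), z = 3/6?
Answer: 105260/521 ≈ 202.03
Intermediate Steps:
z = 1/2 (z = 3*(1/6) = 1/2 ≈ 0.50000)
b(P, m) = 2*m/(1/2 - P/14) (b(P, m) = (m + m)/(P/(-14) + 1/2) = (2*m)/(P*(-1/14) + 1/2) = (2*m)/(-P/14 + 1/2) = (2*m)/(1/2 - P/14) = 2*m/(1/2 - P/14))
x(X, n) = -2 + 1/(37 + X) (x(X, n) = -2 + 1/(X + 37) = -2 + 1/(37 + X))
26*((814 + b(-32, -6))/(x(-32, 25) + 106)) = 26*((814 - 28*(-6)/(-7 - 32))/((-73 - 2*(-32))/(37 - 32) + 106)) = 26*((814 - 28*(-6)/(-39))/((-73 + 64)/5 + 106)) = 26*((814 - 28*(-6)*(-1/39))/((1/5)*(-9) + 106)) = 26*((814 - 56/13)/(-9/5 + 106)) = 26*(10526/(13*(521/5))) = 26*((10526/13)*(5/521)) = 26*(52630/6773) = 105260/521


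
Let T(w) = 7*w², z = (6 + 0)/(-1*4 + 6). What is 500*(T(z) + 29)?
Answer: 46000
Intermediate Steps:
z = 3 (z = 6/(-4 + 6) = 6/2 = 6*(½) = 3)
500*(T(z) + 29) = 500*(7*3² + 29) = 500*(7*9 + 29) = 500*(63 + 29) = 500*92 = 46000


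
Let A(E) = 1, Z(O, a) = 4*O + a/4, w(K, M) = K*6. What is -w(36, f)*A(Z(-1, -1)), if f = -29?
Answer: -216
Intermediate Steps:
w(K, M) = 6*K
Z(O, a) = 4*O + a/4
-w(36, f)*A(Z(-1, -1)) = -6*36 = -216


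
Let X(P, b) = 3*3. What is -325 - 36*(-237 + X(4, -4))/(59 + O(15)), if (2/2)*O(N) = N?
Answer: -7921/37 ≈ -214.08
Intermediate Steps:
X(P, b) = 9
O(N) = N
-325 - 36*(-237 + X(4, -4))/(59 + O(15)) = -325 - 36*(-237 + 9)/(59 + 15) = -325 - (-8208)/74 = -325 - 36*(-114/37) = -325 + 4104/37 = -7921/37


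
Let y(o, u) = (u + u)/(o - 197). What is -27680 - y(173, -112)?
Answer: -83068/3 ≈ -27689.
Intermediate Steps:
y(o, u) = 2*u/(-197 + o) (y(o, u) = (2*u)/(-197 + o) = 2*u/(-197 + o))
-27680 - y(173, -112) = -27680 - 2*(-112)/(-197 + 173) = -27680 - 2*(-112)/(-24) = -27680 - 2*(-112)*(-1)/24 = -27680 - 1*28/3 = -27680 - 28/3 = -83068/3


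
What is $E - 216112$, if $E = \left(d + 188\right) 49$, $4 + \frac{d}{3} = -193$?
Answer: $-235859$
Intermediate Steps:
$d = -591$ ($d = -12 + 3 \left(-193\right) = -12 - 579 = -591$)
$E = -19747$ ($E = \left(-591 + 188\right) 49 = \left(-403\right) 49 = -19747$)
$E - 216112 = -19747 - 216112 = -235859$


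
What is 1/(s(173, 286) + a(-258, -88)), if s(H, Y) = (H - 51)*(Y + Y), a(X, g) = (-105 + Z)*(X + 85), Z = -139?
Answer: 1/111996 ≈ 8.9289e-6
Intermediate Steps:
a(X, g) = -20740 - 244*X (a(X, g) = (-105 - 139)*(X + 85) = -244*(85 + X) = -20740 - 244*X)
s(H, Y) = 2*Y*(-51 + H) (s(H, Y) = (-51 + H)*(2*Y) = 2*Y*(-51 + H))
1/(s(173, 286) + a(-258, -88)) = 1/(2*286*(-51 + 173) + (-20740 - 244*(-258))) = 1/(2*286*122 + (-20740 + 62952)) = 1/(69784 + 42212) = 1/111996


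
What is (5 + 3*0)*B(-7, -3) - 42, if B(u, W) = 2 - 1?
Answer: -37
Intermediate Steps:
B(u, W) = 1
(5 + 3*0)*B(-7, -3) - 42 = (5 + 3*0)*1 - 42 = (5 + 0)*1 - 42 = 5*1 - 42 = 5 - 42 = -37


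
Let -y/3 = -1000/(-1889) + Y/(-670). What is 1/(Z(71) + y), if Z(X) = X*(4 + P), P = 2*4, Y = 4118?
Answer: 632815/549821733 ≈ 0.0011509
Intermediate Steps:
P = 8
Z(X) = 12*X (Z(X) = X*(4 + 8) = X*12 = 12*X)
y = 10663353/632815 (y = -3*(-1000/(-1889) + 4118/(-670)) = -3*(-1000*(-1/1889) + 4118*(-1/670)) = -3*(1000/1889 - 2059/335) = -3*(-3554451/632815) = 10663353/632815 ≈ 16.851)
1/(Z(71) + y) = 1/(12*71 + 10663353/632815) = 1/(852 + 10663353/632815) = 1/(549821733/632815) = 632815/549821733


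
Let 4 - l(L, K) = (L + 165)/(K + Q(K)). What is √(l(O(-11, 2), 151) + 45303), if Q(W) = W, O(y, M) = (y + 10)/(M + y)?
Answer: √9297291970/453 ≈ 212.85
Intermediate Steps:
O(y, M) = (10 + y)/(M + y)
l(L, K) = 4 - (165 + L)/(2*K) (l(L, K) = 4 - (L + 165)/(K + K) = 4 - (165 + L)/(2*K))
√(l(O(-11, 2), 151) + 45303) = √((½)*(-165 - (10 - 11)/(2 - 11) + 8*151)/151 + 45303) = √((½)*(1/151)*(-165 - (-1)/(-9) + 1208) + 45303) = √((½)*(1/151)*(-165 - (-1)*(-1)/9 + 1208) + 45303) = √((½)*(1/151)*(-165 - 1*⅑ + 1208) + 45303) = √((½)*(1/151)*(-165 - ⅑ + 1208) + 45303) = √((½)*(1/151)*(9386/9) + 45303) = √(4693/1359 + 45303) = √(61571470/1359) = √9297291970/453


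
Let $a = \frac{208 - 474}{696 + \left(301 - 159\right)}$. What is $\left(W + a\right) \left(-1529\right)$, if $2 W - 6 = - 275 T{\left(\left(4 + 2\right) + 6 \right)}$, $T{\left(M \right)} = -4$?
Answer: $- \frac{354076646}{419} \approx -8.4505 \cdot 10^{5}$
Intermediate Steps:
$a = - \frac{133}{419}$ ($a = - \frac{266}{696 + 142} = - \frac{266}{838} = \left(-266\right) \frac{1}{838} = - \frac{133}{419} \approx -0.31742$)
$W = 553$ ($W = 3 + \frac{\left(-275\right) \left(-4\right)}{2} = 3 + \frac{1}{2} \cdot 1100 = 3 + 550 = 553$)
$\left(W + a\right) \left(-1529\right) = \left(553 - \frac{133}{419}\right) \left(-1529\right) = \frac{231574}{419} \left(-1529\right) = - \frac{354076646}{419}$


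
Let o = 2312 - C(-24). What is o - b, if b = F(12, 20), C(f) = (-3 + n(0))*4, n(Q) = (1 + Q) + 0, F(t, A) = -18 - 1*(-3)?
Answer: 2335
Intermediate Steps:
F(t, A) = -15 (F(t, A) = -18 + 3 = -15)
n(Q) = 1 + Q
C(f) = -8 (C(f) = (-3 + (1 + 0))*4 = (-3 + 1)*4 = -2*4 = -8)
b = -15
o = 2320 (o = 2312 - 1*(-8) = 2312 + 8 = 2320)
o - b = 2320 - 1*(-15) = 2320 + 15 = 2335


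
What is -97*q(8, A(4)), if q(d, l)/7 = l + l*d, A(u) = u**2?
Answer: -97776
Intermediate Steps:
q(d, l) = 7*l + 7*d*l (q(d, l) = 7*(l + l*d) = 7*(l + d*l) = 7*l + 7*d*l)
-97*q(8, A(4)) = -679*4**2*(1 + 8) = -679*16*9 = -97*1008 = -97776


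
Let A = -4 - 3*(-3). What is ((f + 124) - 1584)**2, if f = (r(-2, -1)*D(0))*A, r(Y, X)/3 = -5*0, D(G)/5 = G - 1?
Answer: 2131600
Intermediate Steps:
D(G) = -5 + 5*G (D(G) = 5*(G - 1) = 5*(-1 + G) = -5 + 5*G)
r(Y, X) = 0 (r(Y, X) = 3*(-5*0) = 3*0 = 0)
A = 5 (A = -4 + 9 = 5)
f = 0 (f = (0*(-5 + 5*0))*5 = (0*(-5 + 0))*5 = (0*(-5))*5 = 0*5 = 0)
((f + 124) - 1584)**2 = ((0 + 124) - 1584)**2 = (124 - 1584)**2 = (-1460)**2 = 2131600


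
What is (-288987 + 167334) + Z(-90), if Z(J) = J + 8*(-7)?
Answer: -121799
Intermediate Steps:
Z(J) = -56 + J (Z(J) = J - 56 = -56 + J)
(-288987 + 167334) + Z(-90) = (-288987 + 167334) + (-56 - 90) = -121653 - 146 = -121799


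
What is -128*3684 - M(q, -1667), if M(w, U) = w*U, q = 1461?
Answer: 1963935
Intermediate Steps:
M(w, U) = U*w
-128*3684 - M(q, -1667) = -128*3684 - (-1667)*1461 = -471552 - 1*(-2435487) = -471552 + 2435487 = 1963935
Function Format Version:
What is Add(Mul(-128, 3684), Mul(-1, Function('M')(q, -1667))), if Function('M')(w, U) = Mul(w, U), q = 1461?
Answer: 1963935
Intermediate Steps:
Function('M')(w, U) = Mul(U, w)
Add(Mul(-128, 3684), Mul(-1, Function('M')(q, -1667))) = Add(Mul(-128, 3684), Mul(-1, Mul(-1667, 1461))) = Add(-471552, Mul(-1, -2435487)) = Add(-471552, 2435487) = 1963935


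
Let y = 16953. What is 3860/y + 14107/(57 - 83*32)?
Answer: -229123831/44060847 ≈ -5.2002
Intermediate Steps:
3860/y + 14107/(57 - 83*32) = 3860/16953 + 14107/(57 - 83*32) = 3860*(1/16953) + 14107/(57 - 2656) = 3860/16953 + 14107/(-2599) = 3860/16953 + 14107*(-1/2599) = 3860/16953 - 14107/2599 = -229123831/44060847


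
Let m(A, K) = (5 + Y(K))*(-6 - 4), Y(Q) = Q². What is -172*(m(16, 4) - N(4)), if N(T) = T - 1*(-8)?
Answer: 38184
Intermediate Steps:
N(T) = 8 + T (N(T) = T + 8 = 8 + T)
m(A, K) = -50 - 10*K² (m(A, K) = (5 + K²)*(-6 - 4) = (5 + K²)*(-10) = -50 - 10*K²)
-172*(m(16, 4) - N(4)) = -172*((-50 - 10*4²) - (8 + 4)) = -172*((-50 - 10*16) - 1*12) = -172*((-50 - 160) - 12) = -172*(-210 - 12) = -172*(-222) = 38184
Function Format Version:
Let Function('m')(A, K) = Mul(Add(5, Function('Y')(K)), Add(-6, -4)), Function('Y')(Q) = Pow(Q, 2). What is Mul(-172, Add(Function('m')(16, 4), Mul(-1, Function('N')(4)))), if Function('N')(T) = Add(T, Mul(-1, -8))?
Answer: 38184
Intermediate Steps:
Function('N')(T) = Add(8, T) (Function('N')(T) = Add(T, 8) = Add(8, T))
Function('m')(A, K) = Add(-50, Mul(-10, Pow(K, 2))) (Function('m')(A, K) = Mul(Add(5, Pow(K, 2)), Add(-6, -4)) = Mul(Add(5, Pow(K, 2)), -10) = Add(-50, Mul(-10, Pow(K, 2))))
Mul(-172, Add(Function('m')(16, 4), Mul(-1, Function('N')(4)))) = Mul(-172, Add(Add(-50, Mul(-10, Pow(4, 2))), Mul(-1, Add(8, 4)))) = Mul(-172, Add(Add(-50, Mul(-10, 16)), Mul(-1, 12))) = Mul(-172, Add(Add(-50, -160), -12)) = Mul(-172, Add(-210, -12)) = Mul(-172, -222) = 38184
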